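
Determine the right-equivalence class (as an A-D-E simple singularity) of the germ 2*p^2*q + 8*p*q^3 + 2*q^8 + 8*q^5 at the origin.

D_{9}

The Hessian of f at 0 has rank 0. Corank 2; j^3 = 2*p^2*q has shape L^2 M (L != M), so D-series; mu = 9 gives D_9.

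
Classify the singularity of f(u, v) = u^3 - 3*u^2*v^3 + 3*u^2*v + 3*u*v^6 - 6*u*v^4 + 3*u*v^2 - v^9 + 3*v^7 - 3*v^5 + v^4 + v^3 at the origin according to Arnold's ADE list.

The Hessian of f at 0 has rank 0. Corank 2; j^3 = (u + v)^3 is a perfect cube, so E-series; the 4-jet and mu = 6 give E_6.

E_6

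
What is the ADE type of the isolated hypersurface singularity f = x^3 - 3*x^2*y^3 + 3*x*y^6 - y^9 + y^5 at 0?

The Hessian of f at 0 has rank 0. Corank 2; j^3 = x^3 is a perfect cube, so E-series; the 5-jet and mu = 8 give E_8.

E_8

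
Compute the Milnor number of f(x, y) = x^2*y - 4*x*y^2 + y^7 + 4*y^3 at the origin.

8

The Hessian of f at 0 is [[0, 0], [0, 0]] with rank 0, so corank 2. A Groebner basis of the Jacobian ideal J(f) in C{x,y} is {x^2/7 + y^6 - 4*y^2/7, x^3 - 8*y^3, x*y - 2*y^2}; counting standard monomials gives mu = 8. Corank 2; j^3 = y*(x - 2*y)^2 has shape L^2 M (L != M), so D-series; mu = 8 gives D_8.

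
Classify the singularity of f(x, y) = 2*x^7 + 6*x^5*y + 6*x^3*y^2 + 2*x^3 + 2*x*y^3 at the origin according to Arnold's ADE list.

E_{7}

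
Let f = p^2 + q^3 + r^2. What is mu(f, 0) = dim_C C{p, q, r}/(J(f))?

2

The Hessian of f at 0 is [[2, 0, 0], [0, 0, 0], [0, 0, 2]] with rank 2, so corank 1. A Groebner basis of the Jacobian ideal J(f) in C{p,q,r} is {q^2, p, r}; counting standard monomials gives mu = 2. Corank 1: A-series; mu = 2 gives A_2.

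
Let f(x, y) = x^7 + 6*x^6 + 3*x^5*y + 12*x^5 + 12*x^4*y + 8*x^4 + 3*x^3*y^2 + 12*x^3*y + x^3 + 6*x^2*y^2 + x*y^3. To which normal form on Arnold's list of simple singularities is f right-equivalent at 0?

The Hessian of f at 0 is [[0, 0], [0, 0]] with rank 0, so corank 2. A Groebner basis of the Jacobian ideal J(f) in C{x,y} is {3*x^2/4 + y^4 + y^3/4, x^3, x^2*y - x^2/4 - y^3/12, x^2 + x*y^2 + y^3/3}; counting standard monomials gives mu = 7. Corank 2; j^3 = x^3 is a perfect cube, so E-series; the 4-jet and mu = 7 give E_7.

E7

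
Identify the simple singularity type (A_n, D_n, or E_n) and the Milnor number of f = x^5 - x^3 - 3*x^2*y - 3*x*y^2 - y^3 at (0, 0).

The Hessian of f at 0 has rank 0. Corank 2; j^3 = -(x + y)^3 is a perfect cube, so E-series; the 5-jet and mu = 8 give E_8.

Type E_8, Milnor number mu = 8.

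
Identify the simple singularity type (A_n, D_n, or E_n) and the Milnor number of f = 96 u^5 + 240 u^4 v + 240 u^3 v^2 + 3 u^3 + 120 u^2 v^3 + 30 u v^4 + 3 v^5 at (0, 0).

Type E_{8}, Milnor number mu = 8.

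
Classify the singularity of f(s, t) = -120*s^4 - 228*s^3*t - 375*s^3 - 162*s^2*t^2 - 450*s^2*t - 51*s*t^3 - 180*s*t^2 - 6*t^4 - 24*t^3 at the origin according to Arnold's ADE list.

The Hessian of f at 0 has rank 0. Corank 2; j^3 = -3*(5*s + 2*t)^3 is a perfect cube, so E-series; the 4-jet and mu = 7 give E_7.

E_{7}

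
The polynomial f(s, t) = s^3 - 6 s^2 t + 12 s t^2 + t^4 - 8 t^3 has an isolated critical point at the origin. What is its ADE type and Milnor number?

The Hessian of f at 0 has rank 0. Corank 2; j^3 = (s - 2*t)^3 is a perfect cube, so E-series; the 4-jet and mu = 6 give E_6.

Type E_{6}, Milnor number mu = 6.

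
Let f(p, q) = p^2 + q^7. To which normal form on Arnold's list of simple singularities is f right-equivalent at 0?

A_{6}

The Hessian of f at 0 is [[2, 0], [0, 0]] with rank 1, so corank 1. A Groebner basis of the Jacobian ideal J(f) in C{p,q} is {q^6, p}; counting standard monomials gives mu = 6. Corank 1: A-series; mu = 6 gives A_6.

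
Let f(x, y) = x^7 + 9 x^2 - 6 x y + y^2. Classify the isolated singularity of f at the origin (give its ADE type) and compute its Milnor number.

The Hessian of f at 0 is [[18, -6], [-6, 2]] with rank 1, so corank 1. A Groebner basis of the Jacobian ideal J(f) in C{x,y} is {y^6, x - y/3}; counting standard monomials gives mu = 6. Corank 1: A-series; mu = 6 gives A_6.

Type A6, Milnor number mu = 6.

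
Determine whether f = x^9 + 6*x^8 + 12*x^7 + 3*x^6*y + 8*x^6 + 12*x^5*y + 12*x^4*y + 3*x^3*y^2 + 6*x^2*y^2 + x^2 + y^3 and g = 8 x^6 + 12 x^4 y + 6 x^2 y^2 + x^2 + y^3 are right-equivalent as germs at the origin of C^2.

Yes.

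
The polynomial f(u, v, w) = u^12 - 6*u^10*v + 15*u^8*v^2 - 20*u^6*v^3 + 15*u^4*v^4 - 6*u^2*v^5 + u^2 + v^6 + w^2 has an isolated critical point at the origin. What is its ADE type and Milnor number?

Type A5, Milnor number mu = 5.

The Hessian of f at 0 has rank 2. Corank 1: A-series; mu = 5 gives A_5.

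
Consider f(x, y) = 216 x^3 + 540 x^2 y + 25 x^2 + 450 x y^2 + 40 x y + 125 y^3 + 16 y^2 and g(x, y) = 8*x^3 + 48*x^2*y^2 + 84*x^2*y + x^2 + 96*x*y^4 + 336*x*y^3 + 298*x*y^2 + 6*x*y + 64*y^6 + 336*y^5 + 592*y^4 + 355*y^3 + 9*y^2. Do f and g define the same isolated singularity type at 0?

Yes.

The Hessian of f at 0 has rank 1. Corank 1: A-series; mu = 2 gives A_2. The Hessian of g at 0 has rank 1. Corank 1: A-series; mu = 2 gives A_2. Both have type A_2, hence right-equivalent.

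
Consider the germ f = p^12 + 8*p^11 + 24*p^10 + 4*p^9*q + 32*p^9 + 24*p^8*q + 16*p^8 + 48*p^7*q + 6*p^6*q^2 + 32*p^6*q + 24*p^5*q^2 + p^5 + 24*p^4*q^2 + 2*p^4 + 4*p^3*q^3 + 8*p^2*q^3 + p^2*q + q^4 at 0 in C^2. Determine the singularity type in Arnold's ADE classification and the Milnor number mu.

The Hessian of f at 0 has rank 0. Corank 2; j^3 = p^2*q has shape L^2 M (L != M), so D-series; mu = 5 gives D_5.

Type D_{5}, Milnor number mu = 5.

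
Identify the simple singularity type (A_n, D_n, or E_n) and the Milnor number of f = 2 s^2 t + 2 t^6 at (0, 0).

Type D7, Milnor number mu = 7.

The Hessian of f at 0 is [[0, 0], [0, 0]] with rank 0, so corank 2. A Groebner basis of the Jacobian ideal J(f) in C{s,t} is {s^2/6 + t^5, s^3, s*t}; counting standard monomials gives mu = 7. Corank 2; j^3 = 2*s^2*t has shape L^2 M (L != M), so D-series; mu = 7 gives D_7.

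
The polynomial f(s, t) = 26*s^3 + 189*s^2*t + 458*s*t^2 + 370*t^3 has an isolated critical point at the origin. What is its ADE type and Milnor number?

The Hessian of f at 0 is [[0, 0], [0, 0]] with rank 0, so corank 2. A Groebner basis of the Jacobian ideal J(f) in C{s,t} is {t^3, s^2 - 26*t^2/3, s*t + 3*t^2}; counting standard monomials gives mu = 4. Corank 2; j^3 = (2*s + 5*t)*(13*s^2 + 62*s*t + 74*t^2) splits into three distinct lines over C (the quadratic factor has nonzero discriminant), so D_4.

Type D_4, Milnor number mu = 4.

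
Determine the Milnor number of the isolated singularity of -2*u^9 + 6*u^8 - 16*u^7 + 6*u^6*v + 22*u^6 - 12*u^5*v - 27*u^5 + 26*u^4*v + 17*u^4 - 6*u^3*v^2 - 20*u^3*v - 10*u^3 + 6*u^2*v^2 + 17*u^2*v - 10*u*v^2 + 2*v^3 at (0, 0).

4

The Hessian of f at 0 is [[0, 0], [0, 0]] with rank 0, so corank 2. A Groebner basis of the Jacobian ideal J(f) in C{u,v} is {v^3, u^2 - 2*v^2/11, u*v - 5*v^2/11}; counting standard monomials gives mu = 4. Corank 2; j^3 = -(2*u - v)*(5*u^2 - 6*u*v + 2*v^2) splits into three distinct lines over C (the quadratic factor has nonzero discriminant), so D_4.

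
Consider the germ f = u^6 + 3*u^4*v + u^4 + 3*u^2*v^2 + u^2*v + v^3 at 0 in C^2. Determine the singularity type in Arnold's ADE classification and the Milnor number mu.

Type D_4, Milnor number mu = 4.

The Hessian of f at 0 is [[0, 0], [0, 0]] with rank 0, so corank 2. A Groebner basis of the Jacobian ideal J(f) in C{u,v} is {v^3, u^2 + 3*v^2, u*v}; counting standard monomials gives mu = 4. Corank 2; j^3 = v*(u^2 + v^2) splits into three distinct lines over C (the quadratic factor has nonzero discriminant), so D_4.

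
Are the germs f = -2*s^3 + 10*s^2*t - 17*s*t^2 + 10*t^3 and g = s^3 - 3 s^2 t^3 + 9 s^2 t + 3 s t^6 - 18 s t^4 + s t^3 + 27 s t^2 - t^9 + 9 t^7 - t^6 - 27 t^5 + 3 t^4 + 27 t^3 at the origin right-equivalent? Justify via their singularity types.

No.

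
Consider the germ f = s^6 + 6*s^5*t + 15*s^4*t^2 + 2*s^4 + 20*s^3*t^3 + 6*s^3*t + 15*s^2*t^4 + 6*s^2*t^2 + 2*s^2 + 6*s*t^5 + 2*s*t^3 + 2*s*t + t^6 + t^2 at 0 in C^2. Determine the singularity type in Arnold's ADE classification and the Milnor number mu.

The Hessian of f at 0 has rank 2. Corank 0: nondegenerate Morse point, so A_1.

Type A_1, Milnor number mu = 1.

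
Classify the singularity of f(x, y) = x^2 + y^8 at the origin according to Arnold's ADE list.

A_7

The Hessian of f at 0 has rank 1. Corank 1: A-series; mu = 7 gives A_7.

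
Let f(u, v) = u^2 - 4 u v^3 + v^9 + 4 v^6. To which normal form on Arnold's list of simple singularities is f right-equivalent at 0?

A8

The Hessian of f at 0 is [[2, 0], [0, 0]] with rank 1, so corank 1. A Groebner basis of the Jacobian ideal J(f) in C{u,v} is {u^2*v^2, u^3, -u/2 + v^3}; counting standard monomials gives mu = 8. Corank 1: A-series; mu = 8 gives A_8.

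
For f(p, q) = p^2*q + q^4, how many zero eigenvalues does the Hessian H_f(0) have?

2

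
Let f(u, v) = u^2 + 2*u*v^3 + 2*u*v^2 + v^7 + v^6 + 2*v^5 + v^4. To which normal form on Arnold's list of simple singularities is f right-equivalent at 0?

The Hessian of f at 0 has rank 1. Corank 1: A-series; mu = 6 gives A_6.

A_6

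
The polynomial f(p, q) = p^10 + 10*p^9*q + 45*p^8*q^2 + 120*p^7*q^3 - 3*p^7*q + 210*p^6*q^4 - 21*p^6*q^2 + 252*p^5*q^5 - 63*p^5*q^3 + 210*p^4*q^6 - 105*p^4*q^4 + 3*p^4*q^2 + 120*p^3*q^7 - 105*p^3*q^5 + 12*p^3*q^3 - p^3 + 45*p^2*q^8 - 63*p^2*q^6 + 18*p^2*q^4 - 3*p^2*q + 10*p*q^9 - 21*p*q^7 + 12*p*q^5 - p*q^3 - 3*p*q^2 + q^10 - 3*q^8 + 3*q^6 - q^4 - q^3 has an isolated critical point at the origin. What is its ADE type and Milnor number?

The Hessian of f at 0 has rank 0. Corank 2; j^3 = -(p + q)^3 is a perfect cube, so E-series; the 4-jet and mu = 7 give E_7.

Type E7, Milnor number mu = 7.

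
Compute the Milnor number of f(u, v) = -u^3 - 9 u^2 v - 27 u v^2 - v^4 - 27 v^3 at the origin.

6

The Hessian of f at 0 has rank 0. Corank 2; j^3 = -(u + 3*v)^3 is a perfect cube, so E-series; the 4-jet and mu = 6 give E_6.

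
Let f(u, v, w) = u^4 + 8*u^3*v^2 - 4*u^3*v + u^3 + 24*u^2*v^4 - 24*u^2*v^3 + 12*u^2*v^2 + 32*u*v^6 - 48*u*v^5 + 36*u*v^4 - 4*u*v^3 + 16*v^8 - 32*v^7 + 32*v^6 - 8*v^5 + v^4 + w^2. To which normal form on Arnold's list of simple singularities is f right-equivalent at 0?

The Hessian of f at 0 has rank 1. Corank 2; j^3 = u^3 is a perfect cube, so E-series; the 4-jet and mu = 6 give E_6.

E6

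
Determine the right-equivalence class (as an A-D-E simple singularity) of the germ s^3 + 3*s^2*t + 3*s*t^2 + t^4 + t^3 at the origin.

E6

The Hessian of f at 0 has rank 0. Corank 2; j^3 = (s + t)^3 is a perfect cube, so E-series; the 4-jet and mu = 6 give E_6.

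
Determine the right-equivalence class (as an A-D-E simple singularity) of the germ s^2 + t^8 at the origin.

The Hessian of f at 0 has rank 1. Corank 1: A-series; mu = 7 gives A_7.

A_7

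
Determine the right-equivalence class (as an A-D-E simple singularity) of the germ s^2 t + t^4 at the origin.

D_5

The Hessian of f at 0 has rank 0. Corank 2; j^3 = s^2*t has shape L^2 M (L != M), so D-series; mu = 5 gives D_5.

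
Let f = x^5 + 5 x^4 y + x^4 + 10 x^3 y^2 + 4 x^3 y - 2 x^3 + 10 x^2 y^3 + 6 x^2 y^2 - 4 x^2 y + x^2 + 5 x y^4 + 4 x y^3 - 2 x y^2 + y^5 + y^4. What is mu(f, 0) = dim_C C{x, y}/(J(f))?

The Hessian of f at 0 has rank 1. Corank 1: A-series; mu = 4 gives A_4.

4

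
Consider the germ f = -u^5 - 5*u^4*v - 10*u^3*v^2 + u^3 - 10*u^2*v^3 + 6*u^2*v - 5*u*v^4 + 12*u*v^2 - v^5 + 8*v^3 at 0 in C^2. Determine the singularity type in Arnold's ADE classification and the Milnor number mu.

Type E_{8}, Milnor number mu = 8.

The Hessian of f at 0 has rank 0. Corank 2; j^3 = (u + 2*v)^3 is a perfect cube, so E-series; the 5-jet and mu = 8 give E_8.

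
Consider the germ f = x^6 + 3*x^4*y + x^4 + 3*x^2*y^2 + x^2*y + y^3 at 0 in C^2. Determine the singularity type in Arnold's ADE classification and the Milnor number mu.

The Hessian of f at 0 has rank 0. Corank 2; j^3 = y*(x^2 + y^2) splits into three distinct lines over C (the quadratic factor has nonzero discriminant), so D_4.

Type D4, Milnor number mu = 4.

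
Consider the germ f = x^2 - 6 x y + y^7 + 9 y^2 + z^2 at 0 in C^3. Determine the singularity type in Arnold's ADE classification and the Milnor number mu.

The Hessian of f at 0 is [[2, -6, 0], [-6, 18, 0], [0, 0, 2]] with rank 2, so corank 1. A Groebner basis of the Jacobian ideal J(f) in C{x,y,z} is {y^6, x - 3*y, z}; counting standard monomials gives mu = 6. Corank 1: A-series; mu = 6 gives A_6.

Type A_{6}, Milnor number mu = 6.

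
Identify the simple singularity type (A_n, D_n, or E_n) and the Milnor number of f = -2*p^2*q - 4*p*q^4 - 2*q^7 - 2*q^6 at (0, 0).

Type D_7, Milnor number mu = 7.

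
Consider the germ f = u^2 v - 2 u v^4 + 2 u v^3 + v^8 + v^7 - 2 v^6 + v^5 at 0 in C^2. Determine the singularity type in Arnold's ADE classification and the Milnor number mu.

Type D_{9}, Milnor number mu = 9.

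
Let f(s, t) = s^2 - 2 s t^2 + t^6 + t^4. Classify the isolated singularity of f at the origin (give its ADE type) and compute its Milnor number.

The Hessian of f at 0 is [[2, 0], [0, 0]] with rank 1, so corank 1. A Groebner basis of the Jacobian ideal J(f) in C{s,t} is {s^3, s^2*t, -s + t^2}; counting standard monomials gives mu = 5. Corank 1: A-series; mu = 5 gives A_5.

Type A5, Milnor number mu = 5.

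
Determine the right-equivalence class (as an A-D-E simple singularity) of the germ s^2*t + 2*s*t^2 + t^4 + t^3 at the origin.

D_5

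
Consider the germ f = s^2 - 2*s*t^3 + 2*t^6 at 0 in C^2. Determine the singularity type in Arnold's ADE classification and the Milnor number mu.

Type A_{5}, Milnor number mu = 5.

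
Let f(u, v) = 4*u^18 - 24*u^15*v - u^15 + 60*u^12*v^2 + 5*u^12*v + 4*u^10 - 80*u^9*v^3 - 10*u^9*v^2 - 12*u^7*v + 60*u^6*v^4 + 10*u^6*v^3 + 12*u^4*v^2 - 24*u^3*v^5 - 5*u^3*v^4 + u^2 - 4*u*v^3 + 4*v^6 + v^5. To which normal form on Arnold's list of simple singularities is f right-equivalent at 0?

The Hessian of f at 0 has rank 1. Corank 1: A-series; mu = 4 gives A_4.

A_{4}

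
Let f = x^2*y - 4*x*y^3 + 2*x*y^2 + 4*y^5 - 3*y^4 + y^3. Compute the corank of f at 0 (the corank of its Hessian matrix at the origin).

2

Hessian at 0 has rank 0.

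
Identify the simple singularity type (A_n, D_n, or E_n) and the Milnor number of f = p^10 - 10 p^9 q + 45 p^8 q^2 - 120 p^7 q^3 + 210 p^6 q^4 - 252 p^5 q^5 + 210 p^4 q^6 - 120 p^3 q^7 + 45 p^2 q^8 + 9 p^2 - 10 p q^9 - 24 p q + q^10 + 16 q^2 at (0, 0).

Type A_9, Milnor number mu = 9.

The Hessian of f at 0 is [[18, -24], [-24, 32]] with rank 1, so corank 1. A Groebner basis of the Jacobian ideal J(f) in C{p,q} is {q^9, p - 4*q/3}; counting standard monomials gives mu = 9. Corank 1: A-series; mu = 9 gives A_9.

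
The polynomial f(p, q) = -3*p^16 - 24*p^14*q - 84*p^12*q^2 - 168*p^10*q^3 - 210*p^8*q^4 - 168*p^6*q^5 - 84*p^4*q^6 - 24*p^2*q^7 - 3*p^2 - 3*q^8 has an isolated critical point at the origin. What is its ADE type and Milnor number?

Type A_{7}, Milnor number mu = 7.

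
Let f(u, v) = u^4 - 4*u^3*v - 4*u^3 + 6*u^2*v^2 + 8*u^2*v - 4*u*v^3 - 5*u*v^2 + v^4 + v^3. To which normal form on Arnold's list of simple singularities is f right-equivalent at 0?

D_5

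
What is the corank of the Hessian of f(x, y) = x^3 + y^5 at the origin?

Hessian at 0 has rank 0.

2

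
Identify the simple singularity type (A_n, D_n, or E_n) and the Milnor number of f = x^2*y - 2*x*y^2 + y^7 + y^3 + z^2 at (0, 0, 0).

Type D_8, Milnor number mu = 8.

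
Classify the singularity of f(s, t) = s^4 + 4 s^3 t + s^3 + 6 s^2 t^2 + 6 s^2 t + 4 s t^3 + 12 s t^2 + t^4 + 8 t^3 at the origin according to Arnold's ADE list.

E6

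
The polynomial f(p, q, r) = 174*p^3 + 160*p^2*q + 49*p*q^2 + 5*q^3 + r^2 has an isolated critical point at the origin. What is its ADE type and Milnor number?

The Hessian of f at 0 is [[0, 0, 0], [0, 0, 0], [0, 0, 2]] with rank 1, so corank 2. A Groebner basis of the Jacobian ideal J(f) in C{p,q,r} is {q^3, p^2 - q^2/22, p*q + 5*q^2/22, r}; counting standard monomials gives mu = 4. Corank 2; j^3 = (3*p + q)*(58*p^2 + 34*p*q + 5*q^2) splits into three distinct lines over C (the quadratic factor has nonzero discriminant), so D_4.

Type D_{4}, Milnor number mu = 4.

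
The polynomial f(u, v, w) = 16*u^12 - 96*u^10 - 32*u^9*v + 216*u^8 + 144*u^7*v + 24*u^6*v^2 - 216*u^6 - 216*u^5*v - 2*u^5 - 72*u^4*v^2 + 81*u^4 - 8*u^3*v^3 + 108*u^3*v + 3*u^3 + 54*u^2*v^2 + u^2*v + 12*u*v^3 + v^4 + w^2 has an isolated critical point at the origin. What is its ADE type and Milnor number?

The Hessian of f at 0 has rank 1. Corank 2; j^3 = u^2*(3*u + v) has shape L^2 M (L != M), so D-series; mu = 5 gives D_5.

Type D_5, Milnor number mu = 5.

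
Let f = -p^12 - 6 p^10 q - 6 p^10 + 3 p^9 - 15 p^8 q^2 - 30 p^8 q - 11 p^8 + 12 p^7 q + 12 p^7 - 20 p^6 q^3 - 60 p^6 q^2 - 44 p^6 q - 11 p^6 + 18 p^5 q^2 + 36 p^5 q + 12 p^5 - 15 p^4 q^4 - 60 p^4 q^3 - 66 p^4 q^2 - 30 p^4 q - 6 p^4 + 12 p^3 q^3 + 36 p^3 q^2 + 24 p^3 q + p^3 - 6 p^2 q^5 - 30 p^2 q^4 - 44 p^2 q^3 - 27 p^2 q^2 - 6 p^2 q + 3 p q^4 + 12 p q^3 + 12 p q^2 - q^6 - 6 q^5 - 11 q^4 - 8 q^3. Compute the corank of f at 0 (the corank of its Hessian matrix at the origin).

2

Hessian at 0 has rank 0.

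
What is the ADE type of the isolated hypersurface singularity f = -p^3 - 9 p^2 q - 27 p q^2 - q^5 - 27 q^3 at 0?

E_8

The Hessian of f at 0 is [[0, 0], [0, 0]] with rank 0, so corank 2. A Groebner basis of the Jacobian ideal J(f) in C{p,q} is {q^4, p^2 + 6*p*q + 9*q^2}; counting standard monomials gives mu = 8. Corank 2; j^3 = -(p + 3*q)^3 is a perfect cube, so E-series; the 5-jet and mu = 8 give E_8.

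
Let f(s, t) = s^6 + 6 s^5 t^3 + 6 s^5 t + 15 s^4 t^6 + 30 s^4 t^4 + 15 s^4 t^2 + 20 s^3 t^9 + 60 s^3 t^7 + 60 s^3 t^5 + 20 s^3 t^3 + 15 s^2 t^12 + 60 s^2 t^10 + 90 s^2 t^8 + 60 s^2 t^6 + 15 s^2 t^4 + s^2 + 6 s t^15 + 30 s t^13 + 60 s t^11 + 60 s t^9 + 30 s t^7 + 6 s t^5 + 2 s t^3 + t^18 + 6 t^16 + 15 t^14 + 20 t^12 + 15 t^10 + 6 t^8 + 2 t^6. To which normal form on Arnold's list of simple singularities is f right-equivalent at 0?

A5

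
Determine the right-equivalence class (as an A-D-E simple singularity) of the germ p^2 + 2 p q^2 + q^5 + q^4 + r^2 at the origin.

A_{4}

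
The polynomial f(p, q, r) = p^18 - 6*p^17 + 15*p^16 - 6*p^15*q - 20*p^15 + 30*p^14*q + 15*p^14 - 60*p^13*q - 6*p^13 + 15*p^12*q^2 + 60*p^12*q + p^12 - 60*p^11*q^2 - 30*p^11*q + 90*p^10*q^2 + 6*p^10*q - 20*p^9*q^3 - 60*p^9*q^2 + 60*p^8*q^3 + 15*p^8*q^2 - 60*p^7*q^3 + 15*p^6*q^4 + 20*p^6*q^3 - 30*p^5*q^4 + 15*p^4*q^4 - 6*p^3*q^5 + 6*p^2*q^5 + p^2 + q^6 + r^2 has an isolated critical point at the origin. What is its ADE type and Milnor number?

Type A_5, Milnor number mu = 5.

The Hessian of f at 0 is [[2, 0, 0], [0, 0, 0], [0, 0, 2]] with rank 2, so corank 1. A Groebner basis of the Jacobian ideal J(f) in C{p,q,r} is {q^5, p, r}; counting standard monomials gives mu = 5. Corank 1: A-series; mu = 5 gives A_5.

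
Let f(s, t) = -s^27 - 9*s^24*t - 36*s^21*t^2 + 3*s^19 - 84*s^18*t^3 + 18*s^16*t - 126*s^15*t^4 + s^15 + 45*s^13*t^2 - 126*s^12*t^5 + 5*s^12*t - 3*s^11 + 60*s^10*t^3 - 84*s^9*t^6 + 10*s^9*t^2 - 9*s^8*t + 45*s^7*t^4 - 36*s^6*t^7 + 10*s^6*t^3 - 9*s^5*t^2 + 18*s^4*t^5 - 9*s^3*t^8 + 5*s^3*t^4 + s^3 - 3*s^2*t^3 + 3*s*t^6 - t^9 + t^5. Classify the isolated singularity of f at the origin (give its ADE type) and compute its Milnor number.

The Hessian of f at 0 has rank 0. Corank 2; j^3 = s^3 is a perfect cube, so E-series; the 5-jet and mu = 8 give E_8.

Type E_8, Milnor number mu = 8.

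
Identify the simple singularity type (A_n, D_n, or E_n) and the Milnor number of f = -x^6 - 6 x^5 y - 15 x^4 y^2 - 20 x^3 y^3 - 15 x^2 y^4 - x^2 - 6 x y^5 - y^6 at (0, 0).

The Hessian of f at 0 has rank 1. Corank 1: A-series; mu = 5 gives A_5.

Type A_{5}, Milnor number mu = 5.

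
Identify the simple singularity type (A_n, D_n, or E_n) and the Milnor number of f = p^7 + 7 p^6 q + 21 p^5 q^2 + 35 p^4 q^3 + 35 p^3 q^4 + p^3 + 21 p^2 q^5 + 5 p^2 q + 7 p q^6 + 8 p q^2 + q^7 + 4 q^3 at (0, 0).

The Hessian of f at 0 has rank 0. Corank 2; j^3 = (p + q)*(p + 2*q)^2 has shape L^2 M (L != M), so D-series; mu = 8 gives D_8.

Type D_8, Milnor number mu = 8.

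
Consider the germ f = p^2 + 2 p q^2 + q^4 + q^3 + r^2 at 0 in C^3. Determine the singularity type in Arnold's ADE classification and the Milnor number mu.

The Hessian of f at 0 is [[2, 0, 0], [0, 0, 0], [0, 0, 2]] with rank 2, so corank 1. A Groebner basis of the Jacobian ideal J(f) in C{p,q,r} is {q^2, p, r}; counting standard monomials gives mu = 2. Corank 1: A-series; mu = 2 gives A_2.

Type A2, Milnor number mu = 2.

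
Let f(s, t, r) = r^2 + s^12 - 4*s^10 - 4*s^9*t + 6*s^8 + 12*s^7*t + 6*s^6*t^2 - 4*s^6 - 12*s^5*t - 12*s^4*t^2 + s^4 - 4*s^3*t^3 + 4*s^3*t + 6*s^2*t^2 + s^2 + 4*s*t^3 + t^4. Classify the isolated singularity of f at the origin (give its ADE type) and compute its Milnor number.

Type A_{3}, Milnor number mu = 3.

The Hessian of f at 0 has rank 2. Corank 1: A-series; mu = 3 gives A_3.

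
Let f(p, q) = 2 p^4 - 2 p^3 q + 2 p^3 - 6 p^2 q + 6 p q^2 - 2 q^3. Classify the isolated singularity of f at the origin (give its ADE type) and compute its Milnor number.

The Hessian of f at 0 is [[0, 0], [0, 0]] with rank 0, so corank 2. A Groebner basis of the Jacobian ideal J(f) in C{p,q} is {3*p^2 - 6*p*q + q^4 + q^3 + 3*q^2, p^3 + 3*p^2 - 6*p*q + 3*q^2, p^2*q + 3*p^2 - 6*p*q + 3*q^2, 2*p^2 + p*q^2 - 4*p*q - q^3/3 + 2*q^2}; counting standard monomials gives mu = 7. Corank 2; j^3 = 2*(p - q)^3 is a perfect cube, so E-series; the 4-jet and mu = 7 give E_7.

Type E_{7}, Milnor number mu = 7.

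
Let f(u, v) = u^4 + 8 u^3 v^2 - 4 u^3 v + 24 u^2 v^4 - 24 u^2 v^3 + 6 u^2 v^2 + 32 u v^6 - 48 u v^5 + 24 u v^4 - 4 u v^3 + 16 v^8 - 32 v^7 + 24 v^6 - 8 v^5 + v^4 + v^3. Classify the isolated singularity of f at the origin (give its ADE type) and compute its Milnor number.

The Hessian of f at 0 is [[0, 0], [0, 0]] with rank 0, so corank 2. A Groebner basis of the Jacobian ideal J(f) in C{u,v} is {u^3 - 3*u^2*v, v^2}; counting standard monomials gives mu = 6. Corank 2; j^3 = v^3 is a perfect cube, so E-series; the 4-jet and mu = 6 give E_6.

Type E_6, Milnor number mu = 6.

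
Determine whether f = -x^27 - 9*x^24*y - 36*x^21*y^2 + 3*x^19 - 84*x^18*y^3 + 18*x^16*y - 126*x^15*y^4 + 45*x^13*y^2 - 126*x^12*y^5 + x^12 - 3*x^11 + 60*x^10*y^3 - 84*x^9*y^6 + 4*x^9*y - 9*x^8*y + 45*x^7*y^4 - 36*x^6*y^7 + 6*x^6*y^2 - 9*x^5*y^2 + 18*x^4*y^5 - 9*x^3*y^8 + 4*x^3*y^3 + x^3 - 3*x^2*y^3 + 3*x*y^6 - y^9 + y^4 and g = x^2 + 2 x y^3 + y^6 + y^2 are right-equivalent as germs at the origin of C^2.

No.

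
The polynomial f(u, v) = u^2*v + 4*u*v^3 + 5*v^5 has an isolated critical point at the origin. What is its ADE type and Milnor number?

Type D_6, Milnor number mu = 6.

The Hessian of f at 0 is [[0, 0], [0, 0]] with rank 0, so corank 2. A Groebner basis of the Jacobian ideal J(f) in C{u,v} is {u^3, u^2*v, -2*u^2 + u*v^2, u*v/2 + v^3}; counting standard monomials gives mu = 6. Corank 2; j^3 = u^2*v has shape L^2 M (L != M), so D-series; mu = 6 gives D_6.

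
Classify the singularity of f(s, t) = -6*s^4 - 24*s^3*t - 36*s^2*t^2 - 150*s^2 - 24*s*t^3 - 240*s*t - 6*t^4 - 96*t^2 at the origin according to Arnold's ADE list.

A_{3}

The Hessian of f at 0 has rank 1. Corank 1: A-series; mu = 3 gives A_3.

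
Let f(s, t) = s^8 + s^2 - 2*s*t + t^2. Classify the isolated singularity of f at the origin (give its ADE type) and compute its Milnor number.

The Hessian of f at 0 is [[2, -2], [-2, 2]] with rank 1, so corank 1. A Groebner basis of the Jacobian ideal J(f) in C{s,t} is {t^7, s - t}; counting standard monomials gives mu = 7. Corank 1: A-series; mu = 7 gives A_7.

Type A_{7}, Milnor number mu = 7.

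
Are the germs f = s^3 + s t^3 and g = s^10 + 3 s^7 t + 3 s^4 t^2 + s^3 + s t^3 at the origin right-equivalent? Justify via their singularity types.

Yes.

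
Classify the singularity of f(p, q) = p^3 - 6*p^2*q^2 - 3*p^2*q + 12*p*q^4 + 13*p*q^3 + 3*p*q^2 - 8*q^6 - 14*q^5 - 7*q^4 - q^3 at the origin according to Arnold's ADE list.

E_{7}

The Hessian of f at 0 has rank 0. Corank 2; j^3 = (p - q)^3 is a perfect cube, so E-series; the 4-jet and mu = 7 give E_7.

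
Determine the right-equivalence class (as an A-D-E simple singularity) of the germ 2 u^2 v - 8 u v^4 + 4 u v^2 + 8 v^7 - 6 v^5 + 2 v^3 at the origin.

The Hessian of f at 0 is [[0, 0], [0, 0]] with rank 0, so corank 2. A Groebner basis of the Jacobian ideal J(f) in C{u,v} is {-u*v/2 + v^4 - v^2/2, u*v^2 + v^3, u^2 + 9*u*v/2 + 7*v^2/2}; counting standard monomials gives mu = 6. Corank 2; j^3 = 2*v*(u + v)^2 has shape L^2 M (L != M), so D-series; mu = 6 gives D_6.

D_6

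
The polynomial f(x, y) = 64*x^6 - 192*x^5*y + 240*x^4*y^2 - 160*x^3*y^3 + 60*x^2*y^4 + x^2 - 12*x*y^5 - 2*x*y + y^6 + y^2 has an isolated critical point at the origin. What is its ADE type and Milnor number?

The Hessian of f at 0 has rank 1. Corank 1: A-series; mu = 5 gives A_5.

Type A_{5}, Milnor number mu = 5.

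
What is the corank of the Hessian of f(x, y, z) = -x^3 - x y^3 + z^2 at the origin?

2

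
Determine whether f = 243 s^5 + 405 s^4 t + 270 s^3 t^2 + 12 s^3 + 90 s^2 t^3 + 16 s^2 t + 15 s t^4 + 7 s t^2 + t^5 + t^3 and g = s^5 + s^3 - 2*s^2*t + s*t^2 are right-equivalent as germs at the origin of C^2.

The Hessian of f at 0 is [[0, 0], [0, 0]] with rank 0, so corank 2. A Groebner basis of the Jacobian ideal J(f) in C{s,t} is {32*s*t/15 + t^4 + 16*t^2/15, s*t^2 + t^3/2, s^2 + 5*s*t/6 + t^2/6}; counting standard monomials gives mu = 6. Corank 2; j^3 = (2*s + t)^2*(3*s + t) has shape L^2 M (L != M), so D-series; mu = 6 gives D_6. The Hessian of g at 0 is [[0, 0], [0, 0]] with rank 0, so corank 2. A Groebner basis of the Jacobian ideal J(g) in C{s,t} is {-s*t/5 + t^4 + t^2/5, s*t^2 - t^3, s^2 - s*t}; counting standard monomials gives mu = 6. Corank 2; j^3 = s*(s - t)^2 has shape L^2 M (L != M), so D-series; mu = 6 gives D_6. Both have type D_6, hence right-equivalent.

Yes.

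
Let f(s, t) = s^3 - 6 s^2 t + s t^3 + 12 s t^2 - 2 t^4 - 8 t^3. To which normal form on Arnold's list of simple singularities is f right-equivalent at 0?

E_7

The Hessian of f at 0 has rank 0. Corank 2; j^3 = (s - 2*t)^3 is a perfect cube, so E-series; the 4-jet and mu = 7 give E_7.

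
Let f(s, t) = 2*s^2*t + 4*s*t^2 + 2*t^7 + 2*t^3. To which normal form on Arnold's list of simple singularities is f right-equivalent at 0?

The Hessian of f at 0 has rank 0. Corank 2; j^3 = 2*t*(s + t)^2 has shape L^2 M (L != M), so D-series; mu = 8 gives D_8.

D_8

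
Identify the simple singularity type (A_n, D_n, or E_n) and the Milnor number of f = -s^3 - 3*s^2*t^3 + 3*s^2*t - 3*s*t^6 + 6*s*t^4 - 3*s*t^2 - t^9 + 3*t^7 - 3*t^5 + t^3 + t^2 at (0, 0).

Type A_{2}, Milnor number mu = 2.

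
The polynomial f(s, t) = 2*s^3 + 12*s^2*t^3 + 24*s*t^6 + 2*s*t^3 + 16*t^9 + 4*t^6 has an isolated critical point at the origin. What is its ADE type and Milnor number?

Type E_7, Milnor number mu = 7.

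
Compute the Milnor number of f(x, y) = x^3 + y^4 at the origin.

6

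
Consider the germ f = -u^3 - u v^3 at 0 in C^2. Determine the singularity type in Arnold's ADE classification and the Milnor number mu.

Type E_{7}, Milnor number mu = 7.

The Hessian of f at 0 has rank 0. Corank 2; j^3 = -u^3 is a perfect cube, so E-series; the 4-jet and mu = 7 give E_7.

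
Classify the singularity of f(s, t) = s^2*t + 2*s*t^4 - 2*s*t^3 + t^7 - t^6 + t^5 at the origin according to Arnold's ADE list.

D_{7}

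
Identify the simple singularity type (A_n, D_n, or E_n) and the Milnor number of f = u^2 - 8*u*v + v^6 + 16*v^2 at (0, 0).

Type A_{5}, Milnor number mu = 5.

The Hessian of f at 0 is [[2, -8], [-8, 32]] with rank 1, so corank 1. A Groebner basis of the Jacobian ideal J(f) in C{u,v} is {v^5, u - 4*v}; counting standard monomials gives mu = 5. Corank 1: A-series; mu = 5 gives A_5.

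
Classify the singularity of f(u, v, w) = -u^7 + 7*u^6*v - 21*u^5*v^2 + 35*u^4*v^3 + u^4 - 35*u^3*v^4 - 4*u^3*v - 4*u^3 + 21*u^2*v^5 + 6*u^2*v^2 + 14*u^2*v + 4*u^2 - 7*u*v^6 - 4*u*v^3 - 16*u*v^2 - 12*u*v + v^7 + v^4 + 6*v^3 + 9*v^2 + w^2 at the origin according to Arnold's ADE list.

The Hessian of f at 0 is [[8, -12, 0], [-12, 18, 0], [0, 0, 2]] with rank 2, so corank 1. A Groebner basis of the Jacobian ideal J(f) in C{u,v,w} is {-448*u*v/3 + 640*u/3 + v^4 + 16*v^3/3 + 592*v^2/3 - 320*v, u*v^2 - 16*u*v/3 + 16*u/3 - 7*v^3/6 + 22*v^2/3 - 8*v, u^2 - 2*u*v - 2*u + v^2 + 3*v, w}; counting standard monomials gives mu = 6. Corank 1: A-series; mu = 6 gives A_6.

A6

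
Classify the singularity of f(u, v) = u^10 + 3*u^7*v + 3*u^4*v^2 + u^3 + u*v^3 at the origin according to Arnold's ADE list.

E_{7}

The Hessian of f at 0 has rank 0. Corank 2; j^3 = u^3 is a perfect cube, so E-series; the 4-jet and mu = 7 give E_7.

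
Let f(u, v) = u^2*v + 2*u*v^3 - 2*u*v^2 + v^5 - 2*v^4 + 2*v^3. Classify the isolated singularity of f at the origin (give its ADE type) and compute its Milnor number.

The Hessian of f at 0 has rank 0. Corank 2; j^3 = v*(u^2 - 2*u*v + 2*v^2) splits into three distinct lines over C (the quadratic factor has nonzero discriminant), so D_4.

Type D_4, Milnor number mu = 4.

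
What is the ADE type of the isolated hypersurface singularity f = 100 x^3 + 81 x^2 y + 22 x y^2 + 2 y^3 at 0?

D4

The Hessian of f at 0 has rank 0. Corank 2; j^3 = (4*x + y)*(25*x^2 + 14*x*y + 2*y^2) splits into three distinct lines over C (the quadratic factor has nonzero discriminant), so D_4.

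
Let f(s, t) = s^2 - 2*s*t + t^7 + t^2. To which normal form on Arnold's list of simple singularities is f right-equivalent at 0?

A_6

The Hessian of f at 0 is [[2, -2], [-2, 2]] with rank 1, so corank 1. A Groebner basis of the Jacobian ideal J(f) in C{s,t} is {t^6, s - t}; counting standard monomials gives mu = 6. Corank 1: A-series; mu = 6 gives A_6.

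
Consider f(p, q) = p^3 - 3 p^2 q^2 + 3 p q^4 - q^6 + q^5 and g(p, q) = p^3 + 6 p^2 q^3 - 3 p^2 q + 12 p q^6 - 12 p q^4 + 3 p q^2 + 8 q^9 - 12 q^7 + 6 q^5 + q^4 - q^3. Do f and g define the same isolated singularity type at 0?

The Hessian of f at 0 has rank 0. Corank 2; j^3 = p^3 is a perfect cube, so E-series; the 5-jet and mu = 8 give E_8. The Hessian of g at 0 has rank 0. Corank 2; j^3 = (p - q)^3 is a perfect cube, so E-series; the 4-jet and mu = 6 give E_6. f is E_8 but g is E_6, hence not right-equivalent.

No.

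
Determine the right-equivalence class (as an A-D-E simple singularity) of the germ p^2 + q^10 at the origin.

A_9

The Hessian of f at 0 is [[2, 0], [0, 0]] with rank 1, so corank 1. A Groebner basis of the Jacobian ideal J(f) in C{p,q} is {q^9, p}; counting standard monomials gives mu = 9. Corank 1: A-series; mu = 9 gives A_9.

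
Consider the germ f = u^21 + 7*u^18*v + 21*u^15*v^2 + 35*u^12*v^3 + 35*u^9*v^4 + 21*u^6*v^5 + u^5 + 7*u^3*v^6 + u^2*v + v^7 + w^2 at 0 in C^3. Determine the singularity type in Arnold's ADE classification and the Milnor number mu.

Type D_{8}, Milnor number mu = 8.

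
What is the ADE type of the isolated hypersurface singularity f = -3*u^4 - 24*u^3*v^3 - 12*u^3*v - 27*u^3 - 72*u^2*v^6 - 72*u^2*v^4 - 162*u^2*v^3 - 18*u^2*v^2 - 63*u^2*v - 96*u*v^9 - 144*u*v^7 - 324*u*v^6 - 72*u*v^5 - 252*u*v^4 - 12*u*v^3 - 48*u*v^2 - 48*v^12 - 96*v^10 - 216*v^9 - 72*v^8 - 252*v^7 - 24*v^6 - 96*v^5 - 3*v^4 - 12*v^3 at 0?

The Hessian of f at 0 has rank 0. Corank 2; j^3 = -3*(u + v)*(3*u + 2*v)^2 has shape L^2 M (L != M), so D-series; mu = 5 gives D_5.

D5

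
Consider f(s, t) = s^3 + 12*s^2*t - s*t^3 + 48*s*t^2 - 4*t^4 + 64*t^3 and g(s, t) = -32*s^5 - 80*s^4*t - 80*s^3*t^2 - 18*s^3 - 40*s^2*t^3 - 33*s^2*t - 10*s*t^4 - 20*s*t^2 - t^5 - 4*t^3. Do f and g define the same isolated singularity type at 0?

The Hessian of f at 0 is [[0, 0], [0, 0]] with rank 0, so corank 2. A Groebner basis of the Jacobian ideal J(f) in C{s,t} is {s^3 + 12*s^2*t - 384*s^2 - 3072*s*t - 6144*t^2, 12*s^2 + s*t^2 + 96*s*t + 192*t^2, -3*s^2 - 24*s*t + t^3 - 48*t^2}; counting standard monomials gives mu = 7. Corank 2; j^3 = (s + 4*t)^3 is a perfect cube, so E-series; the 4-jet and mu = 7 give E_7. The Hessian of g at 0 is [[0, 0], [0, 0]] with rank 0, so corank 2. A Groebner basis of the Jacobian ideal J(g) in C{s,t} is {243*s*t/10 + t^4 + 81*t^2/5, s*t^2 + 2*t^3/3, s^2 + 7*s*t/6 + t^2/3}; counting standard monomials gives mu = 6. Corank 2; j^3 = -(2*s + t)*(3*s + 2*t)^2 has shape L^2 M (L != M), so D-series; mu = 6 gives D_6. f is E_7 but g is D_6, hence not right-equivalent.

No.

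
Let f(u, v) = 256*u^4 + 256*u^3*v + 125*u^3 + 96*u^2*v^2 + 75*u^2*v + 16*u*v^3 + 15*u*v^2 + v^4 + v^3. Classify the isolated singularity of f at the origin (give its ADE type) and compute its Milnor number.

Type E6, Milnor number mu = 6.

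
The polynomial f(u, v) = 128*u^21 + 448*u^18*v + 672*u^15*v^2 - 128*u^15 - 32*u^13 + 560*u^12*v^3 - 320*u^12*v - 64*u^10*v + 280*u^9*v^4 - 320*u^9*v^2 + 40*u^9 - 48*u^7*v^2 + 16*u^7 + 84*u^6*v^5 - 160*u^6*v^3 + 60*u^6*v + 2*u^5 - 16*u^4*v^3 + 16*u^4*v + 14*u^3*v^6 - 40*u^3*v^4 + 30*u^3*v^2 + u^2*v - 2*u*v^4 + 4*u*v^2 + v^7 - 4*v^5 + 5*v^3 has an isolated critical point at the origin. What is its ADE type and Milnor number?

The Hessian of f at 0 is [[0, 0], [0, 0]] with rank 0, so corank 2. A Groebner basis of the Jacobian ideal J(f) in C{u,v} is {v^3, u^2 - v^2, u*v + 2*v^2}; counting standard monomials gives mu = 4. Corank 2; j^3 = v*(u^2 + 4*u*v + 5*v^2) splits into three distinct lines over C (the quadratic factor has nonzero discriminant), so D_4.

Type D4, Milnor number mu = 4.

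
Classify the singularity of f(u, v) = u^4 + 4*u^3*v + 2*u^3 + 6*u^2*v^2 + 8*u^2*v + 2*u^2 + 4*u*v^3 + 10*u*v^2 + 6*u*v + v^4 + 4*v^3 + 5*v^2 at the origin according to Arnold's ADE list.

A_{1}

The Hessian of f at 0 has rank 2. Corank 0: nondegenerate Morse point, so A_1.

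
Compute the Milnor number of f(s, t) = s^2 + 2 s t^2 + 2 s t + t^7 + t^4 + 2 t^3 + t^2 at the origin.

6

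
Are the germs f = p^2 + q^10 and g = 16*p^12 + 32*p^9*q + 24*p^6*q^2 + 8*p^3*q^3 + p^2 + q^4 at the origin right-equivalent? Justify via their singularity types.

No.

The Hessian of f at 0 has rank 1. Corank 1: A-series; mu = 9 gives A_9. The Hessian of g at 0 has rank 1. Corank 1: A-series; mu = 3 gives A_3. f is A_9 but g is A_3, hence not right-equivalent.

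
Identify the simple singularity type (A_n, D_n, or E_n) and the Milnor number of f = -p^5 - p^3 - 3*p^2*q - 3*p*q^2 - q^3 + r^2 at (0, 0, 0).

The Hessian of f at 0 has rank 1. Corank 2; j^3 = -(p + q)^3 is a perfect cube, so E-series; the 5-jet and mu = 8 give E_8.

Type E8, Milnor number mu = 8.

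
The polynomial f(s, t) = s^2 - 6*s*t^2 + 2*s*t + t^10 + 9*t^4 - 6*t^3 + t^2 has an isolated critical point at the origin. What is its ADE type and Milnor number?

Type A_9, Milnor number mu = 9.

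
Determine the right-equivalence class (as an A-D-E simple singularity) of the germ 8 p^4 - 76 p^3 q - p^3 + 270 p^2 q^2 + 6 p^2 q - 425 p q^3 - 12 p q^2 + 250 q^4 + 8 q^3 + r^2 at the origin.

E_{7}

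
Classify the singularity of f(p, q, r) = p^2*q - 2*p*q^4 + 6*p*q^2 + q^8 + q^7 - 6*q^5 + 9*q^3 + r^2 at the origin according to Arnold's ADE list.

D_9

The Hessian of f at 0 has rank 1. Corank 2; j^3 = q*(p + 3*q)^2 has shape L^2 M (L != M), so D-series; mu = 9 gives D_9.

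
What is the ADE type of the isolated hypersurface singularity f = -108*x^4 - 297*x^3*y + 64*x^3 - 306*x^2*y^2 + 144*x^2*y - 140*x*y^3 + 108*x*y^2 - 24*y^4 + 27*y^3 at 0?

E_7

The Hessian of f at 0 has rank 0. Corank 2; j^3 = (4*x + 3*y)^3 is a perfect cube, so E-series; the 4-jet and mu = 7 give E_7.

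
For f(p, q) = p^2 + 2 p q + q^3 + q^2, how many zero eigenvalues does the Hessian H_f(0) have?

1

Hessian at 0 has rank 1.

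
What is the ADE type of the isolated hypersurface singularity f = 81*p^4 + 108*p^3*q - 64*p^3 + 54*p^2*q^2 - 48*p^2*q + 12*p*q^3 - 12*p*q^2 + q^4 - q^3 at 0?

E_{6}

The Hessian of f at 0 has rank 0. Corank 2; j^3 = -(4*p + q)^3 is a perfect cube, so E-series; the 4-jet and mu = 6 give E_6.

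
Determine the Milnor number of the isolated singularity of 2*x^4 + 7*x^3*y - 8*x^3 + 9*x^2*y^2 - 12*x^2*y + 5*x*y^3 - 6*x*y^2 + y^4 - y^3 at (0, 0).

The Hessian of f at 0 is [[0, 0], [0, 0]] with rank 0, so corank 2. A Groebner basis of the Jacobian ideal J(f) in C{x,y} is {768*x^2 + 768*x*y + y^4 - 8*y^3 + 192*y^2, x^3 - 36*x^2 - 36*x*y + y^3/2 - 9*y^2, x^2*y + 40*x^2 + 40*x*y - 2*y^3/3 + 10*y^2, -32*x^2 + x*y^2 - 32*x*y + 5*y^3/6 - 8*y^2}; counting standard monomials gives mu = 7. Corank 2; j^3 = -(2*x + y)^3 is a perfect cube, so E-series; the 4-jet and mu = 7 give E_7.

7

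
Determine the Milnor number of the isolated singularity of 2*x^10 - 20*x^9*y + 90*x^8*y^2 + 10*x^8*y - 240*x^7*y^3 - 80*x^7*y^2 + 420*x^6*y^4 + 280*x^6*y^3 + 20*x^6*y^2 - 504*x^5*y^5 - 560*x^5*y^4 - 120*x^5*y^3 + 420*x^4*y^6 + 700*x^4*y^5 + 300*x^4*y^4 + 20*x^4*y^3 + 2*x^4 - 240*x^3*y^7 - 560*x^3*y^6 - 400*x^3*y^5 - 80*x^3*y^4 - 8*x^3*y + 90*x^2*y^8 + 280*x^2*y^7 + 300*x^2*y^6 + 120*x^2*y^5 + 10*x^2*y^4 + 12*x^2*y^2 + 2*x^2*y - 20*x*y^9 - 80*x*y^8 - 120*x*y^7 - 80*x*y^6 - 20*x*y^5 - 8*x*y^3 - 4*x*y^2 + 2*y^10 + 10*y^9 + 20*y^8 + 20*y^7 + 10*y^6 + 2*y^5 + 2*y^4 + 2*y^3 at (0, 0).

The Hessian of f at 0 is [[0, 0], [0, 0]] with rank 0, so corank 2. A Groebner basis of the Jacobian ideal J(f) in C{x,y} is {x^2/5 + y^4 - y^2/5, x^3 - y^3, x*y - y^2}; counting standard monomials gives mu = 6. Corank 2; j^3 = 2*y*(x - y)^2 has shape L^2 M (L != M), so D-series; mu = 6 gives D_6.

6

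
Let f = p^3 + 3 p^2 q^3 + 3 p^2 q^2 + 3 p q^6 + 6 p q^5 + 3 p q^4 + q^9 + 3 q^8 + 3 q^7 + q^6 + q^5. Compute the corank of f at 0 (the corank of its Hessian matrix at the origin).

The Hessian at 0 is [[0, 0], [0, 0]] of rank 0; hence corank 2.

2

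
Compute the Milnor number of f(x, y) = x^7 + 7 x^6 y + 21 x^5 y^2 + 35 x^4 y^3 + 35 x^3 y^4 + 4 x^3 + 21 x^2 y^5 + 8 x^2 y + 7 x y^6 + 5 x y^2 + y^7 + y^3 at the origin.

8

The Hessian of f at 0 is [[0, 0], [0, 0]] with rank 0, so corank 2. A Groebner basis of the Jacobian ideal J(f) in C{x,y} is {-128*x*y/7 + y^6 - 64*y^2/7, x*y^2 + y^3/2, x^2 + 3*x*y/2 + y^2/2}; counting standard monomials gives mu = 8. Corank 2; j^3 = (x + y)*(2*x + y)^2 has shape L^2 M (L != M), so D-series; mu = 8 gives D_8.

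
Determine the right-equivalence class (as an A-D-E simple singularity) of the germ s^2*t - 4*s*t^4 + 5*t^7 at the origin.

The Hessian of f at 0 has rank 0. Corank 2; j^3 = s^2*t has shape L^2 M (L != M), so D-series; mu = 8 gives D_8.

D8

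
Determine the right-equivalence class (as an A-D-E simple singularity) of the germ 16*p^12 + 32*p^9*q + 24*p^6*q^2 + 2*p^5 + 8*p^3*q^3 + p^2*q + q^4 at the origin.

D_{5}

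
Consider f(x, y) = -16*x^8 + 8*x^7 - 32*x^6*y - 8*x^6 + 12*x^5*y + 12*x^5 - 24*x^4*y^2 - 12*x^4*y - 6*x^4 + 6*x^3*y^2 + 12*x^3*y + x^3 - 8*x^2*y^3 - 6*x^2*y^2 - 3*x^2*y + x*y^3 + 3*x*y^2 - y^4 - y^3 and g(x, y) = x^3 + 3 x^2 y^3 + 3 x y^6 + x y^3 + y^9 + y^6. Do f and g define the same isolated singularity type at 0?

Yes.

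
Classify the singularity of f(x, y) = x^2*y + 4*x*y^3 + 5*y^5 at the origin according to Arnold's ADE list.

The Hessian of f at 0 has rank 0. Corank 2; j^3 = x^2*y has shape L^2 M (L != M), so D-series; mu = 6 gives D_6.

D_{6}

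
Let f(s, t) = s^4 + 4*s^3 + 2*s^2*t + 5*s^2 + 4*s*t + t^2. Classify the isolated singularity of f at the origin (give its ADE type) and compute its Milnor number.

Type A1, Milnor number mu = 1.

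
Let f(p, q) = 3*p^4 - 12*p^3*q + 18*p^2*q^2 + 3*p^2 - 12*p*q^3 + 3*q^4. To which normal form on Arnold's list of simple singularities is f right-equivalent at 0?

A3

The Hessian of f at 0 has rank 1. Corank 1: A-series; mu = 3 gives A_3.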